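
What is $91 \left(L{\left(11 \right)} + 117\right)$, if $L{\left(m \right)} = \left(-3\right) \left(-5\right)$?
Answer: $12012$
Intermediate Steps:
$L{\left(m \right)} = 15$
$91 \left(L{\left(11 \right)} + 117\right) = 91 \left(15 + 117\right) = 91 \cdot 132 = 12012$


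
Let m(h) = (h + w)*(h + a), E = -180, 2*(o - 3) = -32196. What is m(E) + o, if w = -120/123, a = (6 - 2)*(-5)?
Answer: 824105/41 ≈ 20100.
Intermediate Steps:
o = -16095 (o = 3 + (½)*(-32196) = 3 - 16098 = -16095)
a = -20 (a = 4*(-5) = -20)
w = -40/41 (w = -120*1/123 = -40/41 ≈ -0.97561)
m(h) = (-20 + h)*(-40/41 + h) (m(h) = (h - 40/41)*(h - 20) = (-40/41 + h)*(-20 + h) = (-20 + h)*(-40/41 + h))
m(E) + o = (800/41 + (-180)² - 860/41*(-180)) - 16095 = (800/41 + 32400 + 154800/41) - 16095 = 1484000/41 - 16095 = 824105/41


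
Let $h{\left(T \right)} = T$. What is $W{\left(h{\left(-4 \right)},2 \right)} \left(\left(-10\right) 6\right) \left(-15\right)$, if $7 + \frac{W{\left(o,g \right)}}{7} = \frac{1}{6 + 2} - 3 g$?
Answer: $- \frac{162225}{2} \approx -81113.0$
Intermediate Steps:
$W{\left(o,g \right)} = - \frac{385}{8} - 21 g$ ($W{\left(o,g \right)} = -49 + 7 \left(\frac{1}{6 + 2} - 3 g\right) = -49 + 7 \left(\frac{1}{8} - 3 g\right) = -49 - \left(- \frac{7}{8} + 21 g\right) = - \frac{385}{8} - 21 g$)
$W{\left(h{\left(-4 \right)},2 \right)} \left(\left(-10\right) 6\right) \left(-15\right) = \left(- \frac{385}{8} - 42\right) \left(\left(-10\right) 6\right) \left(-15\right) = \left(- \frac{385}{8} - 42\right) \left(-60\right) \left(-15\right) = \left(- \frac{721}{8}\right) \left(-60\right) \left(-15\right) = \frac{10815}{2} \left(-15\right) = - \frac{162225}{2}$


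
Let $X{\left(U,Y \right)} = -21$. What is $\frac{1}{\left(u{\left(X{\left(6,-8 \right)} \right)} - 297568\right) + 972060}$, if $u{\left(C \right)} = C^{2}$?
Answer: $\frac{1}{674933} \approx 1.4816 \cdot 10^{-6}$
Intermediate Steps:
$\frac{1}{\left(u{\left(X{\left(6,-8 \right)} \right)} - 297568\right) + 972060} = \frac{1}{\left(\left(-21\right)^{2} - 297568\right) + 972060} = \frac{1}{\left(441 - 297568\right) + 972060} = \frac{1}{-297127 + 972060} = \frac{1}{674933}$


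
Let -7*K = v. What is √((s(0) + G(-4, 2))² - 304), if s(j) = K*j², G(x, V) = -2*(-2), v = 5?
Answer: 12*I*√2 ≈ 16.971*I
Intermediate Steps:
G(x, V) = 4
K = -5/7 (K = -⅐*5 = -5/7 ≈ -0.71429)
s(j) = -5*j²/7
√((s(0) + G(-4, 2))² - 304) = √((-5/7*0² + 4)² - 304) = √((-5/7*0 + 4)² - 304) = √((0 + 4)² - 304) = √(4² - 304) = √(16 - 304) = √(-288) = 12*I*√2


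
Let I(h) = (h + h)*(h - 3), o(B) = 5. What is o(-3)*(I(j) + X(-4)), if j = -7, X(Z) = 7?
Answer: 735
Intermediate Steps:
I(h) = 2*h*(-3 + h) (I(h) = (2*h)*(-3 + h) = 2*h*(-3 + h))
o(-3)*(I(j) + X(-4)) = 5*(2*(-7)*(-3 - 7) + 7) = 5*(2*(-7)*(-10) + 7) = 5*(140 + 7) = 5*147 = 735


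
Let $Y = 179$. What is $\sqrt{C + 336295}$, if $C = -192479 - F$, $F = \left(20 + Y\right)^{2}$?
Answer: $\sqrt{104215} \approx 322.82$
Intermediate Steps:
$F = 39601$ ($F = \left(20 + 179\right)^{2} = 199^{2} = 39601$)
$C = -232080$ ($C = -192479 - 39601 = -232080$)
$\sqrt{C + 336295} = \sqrt{-232080 + 336295} = \sqrt{104215}$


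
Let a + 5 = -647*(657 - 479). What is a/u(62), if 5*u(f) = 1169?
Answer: -82265/167 ≈ -492.60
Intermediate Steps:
u(f) = 1169/5 (u(f) = (⅕)*1169 = 1169/5)
a = -115171 (a = -5 - 647*(657 - 479) = -5 - 647*178 = -5 - 115166 = -115171)
a/u(62) = -115171/1169/5 = -115171*5/1169 = -82265/167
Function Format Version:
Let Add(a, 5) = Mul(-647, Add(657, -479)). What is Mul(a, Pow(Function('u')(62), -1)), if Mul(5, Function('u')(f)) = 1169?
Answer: Rational(-82265, 167) ≈ -492.60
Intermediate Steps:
Function('u')(f) = Rational(1169, 5) (Function('u')(f) = Mul(Rational(1, 5), 1169) = Rational(1169, 5))
a = -115171 (a = Add(-5, Mul(-647, Add(657, -479))) = Add(-5, Mul(-647, 178)) = Add(-5, -115166) = -115171)
Mul(a, Pow(Function('u')(62), -1)) = Mul(-115171, Pow(Rational(1169, 5), -1)) = Mul(-115171, Rational(5, 1169)) = Rational(-82265, 167)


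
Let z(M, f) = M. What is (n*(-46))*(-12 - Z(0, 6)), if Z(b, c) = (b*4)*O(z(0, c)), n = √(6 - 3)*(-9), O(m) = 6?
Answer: -4968*√3 ≈ -8604.8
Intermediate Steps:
n = -9*√3 (n = √3*(-9) = -9*√3 ≈ -15.588)
Z(b, c) = 24*b (Z(b, c) = (b*4)*6 = (4*b)*6 = 24*b)
(n*(-46))*(-12 - Z(0, 6)) = (-9*√3*(-46))*(-12 - 24*0) = (414*√3)*(-12 - 1*0) = (414*√3)*(-12 + 0) = (414*√3)*(-12) = -4968*√3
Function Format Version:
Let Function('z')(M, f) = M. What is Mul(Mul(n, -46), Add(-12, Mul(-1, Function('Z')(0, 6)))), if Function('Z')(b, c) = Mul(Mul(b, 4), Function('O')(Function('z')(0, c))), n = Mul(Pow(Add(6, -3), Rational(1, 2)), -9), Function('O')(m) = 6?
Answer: Mul(-4968, Pow(3, Rational(1, 2))) ≈ -8604.8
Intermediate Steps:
n = Mul(-9, Pow(3, Rational(1, 2))) (n = Mul(Pow(3, Rational(1, 2)), -9) = Mul(-9, Pow(3, Rational(1, 2))) ≈ -15.588)
Function('Z')(b, c) = Mul(24, b) (Function('Z')(b, c) = Mul(Mul(b, 4), 6) = Mul(Mul(4, b), 6) = Mul(24, b))
Mul(Mul(n, -46), Add(-12, Mul(-1, Function('Z')(0, 6)))) = Mul(Mul(Mul(-9, Pow(3, Rational(1, 2))), -46), Add(-12, Mul(-1, Mul(24, 0)))) = Mul(Mul(414, Pow(3, Rational(1, 2))), Add(-12, Mul(-1, 0))) = Mul(Mul(414, Pow(3, Rational(1, 2))), Add(-12, 0)) = Mul(Mul(414, Pow(3, Rational(1, 2))), -12) = Mul(-4968, Pow(3, Rational(1, 2)))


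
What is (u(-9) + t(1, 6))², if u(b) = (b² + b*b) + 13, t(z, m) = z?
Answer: 30976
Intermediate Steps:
u(b) = 13 + 2*b² (u(b) = (b² + b²) + 13 = 2*b² + 13 = 13 + 2*b²)
(u(-9) + t(1, 6))² = ((13 + 2*(-9)²) + 1)² = ((13 + 2*81) + 1)² = ((13 + 162) + 1)² = (175 + 1)² = 176² = 30976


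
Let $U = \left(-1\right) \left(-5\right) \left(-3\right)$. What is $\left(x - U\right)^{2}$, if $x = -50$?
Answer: $1225$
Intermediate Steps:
$U = -15$ ($U = 5 \left(-3\right) = -15$)
$\left(x - U\right)^{2} = \left(-50 - -15\right)^{2} = \left(-50 + 15\right)^{2} = \left(-35\right)^{2} = 1225$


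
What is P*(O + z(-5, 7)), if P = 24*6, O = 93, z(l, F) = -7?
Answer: 12384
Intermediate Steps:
P = 144
P*(O + z(-5, 7)) = 144*(93 - 7) = 144*86 = 12384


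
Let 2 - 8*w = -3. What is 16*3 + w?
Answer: 389/8 ≈ 48.625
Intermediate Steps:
w = 5/8 (w = ¼ - ⅛*(-3) = ¼ + 3/8 = 5/8 ≈ 0.62500)
16*3 + w = 16*3 + 5/8 = 48 + 5/8 = 389/8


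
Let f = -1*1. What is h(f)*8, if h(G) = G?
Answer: -8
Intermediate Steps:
f = -1
h(f)*8 = -1*8 = -8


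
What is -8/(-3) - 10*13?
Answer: -382/3 ≈ -127.33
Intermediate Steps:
-8/(-3) - 10*13 = -8*(-⅓) - 130 = 8/3 - 130 = -382/3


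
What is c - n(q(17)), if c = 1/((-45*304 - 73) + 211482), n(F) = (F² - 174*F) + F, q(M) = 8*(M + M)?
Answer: -5324446511/197729 ≈ -26928.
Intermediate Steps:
q(M) = 16*M (q(M) = 8*(2*M) = 16*M)
n(F) = F² - 173*F
c = 1/197729 (c = 1/((-13680 - 73) + 211482) = 1/(-13753 + 211482) = 1/197729 ≈ 5.0574e-6)
c - n(q(17)) = 1/197729 - 16*17*(-173 + 16*17) = 1/197729 - 272*(-173 + 272) = 1/197729 - 272*99 = 1/197729 - 1*26928 = 1/197729 - 26928 = -5324446511/197729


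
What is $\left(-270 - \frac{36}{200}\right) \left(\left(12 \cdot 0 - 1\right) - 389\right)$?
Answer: $\frac{526851}{5} \approx 1.0537 \cdot 10^{5}$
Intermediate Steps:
$\left(-270 - \frac{36}{200}\right) \left(\left(12 \cdot 0 - 1\right) - 389\right) = \left(-270 - \frac{9}{50}\right) \left(\left(0 - 1\right) - 389\right) = \left(-270 - \frac{9}{50}\right) \left(-1 - 389\right) = \left(- \frac{13509}{50}\right) \left(-390\right) = \frac{526851}{5}$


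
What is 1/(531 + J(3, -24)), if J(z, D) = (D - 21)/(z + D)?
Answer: 7/3732 ≈ 0.0018757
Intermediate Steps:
J(z, D) = (-21 + D)/(D + z)
1/(531 + J(3, -24)) = 1/(531 + (-21 - 24)/(-24 + 3)) = 1/(531 - 45/(-21)) = 1/(531 - 1/21*(-45)) = 1/(531 + 15/7) = 1/(3732/7) = 7/3732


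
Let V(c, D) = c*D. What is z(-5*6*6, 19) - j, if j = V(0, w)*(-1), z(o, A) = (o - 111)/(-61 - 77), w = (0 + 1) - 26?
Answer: 97/46 ≈ 2.1087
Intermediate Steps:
w = -25 (w = 1 - 26 = -25)
z(o, A) = 37/46 - o/138 (z(o, A) = (-111 + o)/(-138) = (-111 + o)*(-1/138) = 37/46 - o/138)
V(c, D) = D*c
j = 0 (j = -25*0*(-1) = 0*(-1) = 0)
z(-5*6*6, 19) - j = (37/46 - (-5*6)*6/138) - 1*0 = (37/46 - (-5)*6/23) + 0 = (37/46 - 1/138*(-180)) + 0 = (37/46 + 30/23) + 0 = 97/46 + 0 = 97/46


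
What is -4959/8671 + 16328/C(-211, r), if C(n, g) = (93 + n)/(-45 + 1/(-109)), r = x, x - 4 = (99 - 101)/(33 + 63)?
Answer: 11974622915/1922869 ≈ 6227.5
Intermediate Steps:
x = 191/48 (x = 4 + (99 - 101)/(33 + 63) = 4 - 2/96 = 4 - 2*1/96 = 4 - 1/48 = 191/48 ≈ 3.9792)
r = 191/48 ≈ 3.9792
C(n, g) = -10137/4906 - 109*n/4906 (C(n, g) = (93 + n)/(-45 - 1/109) = (93 + n)/(-4906/109) = (93 + n)*(-109/4906) = -10137/4906 - 109*n/4906)
-4959/8671 + 16328/C(-211, r) = -4959/8671 + 16328/(-10137/4906 - 109/4906*(-211)) = -4959*1/8671 + 16328/(-10137/4906 + 22999/4906) = -171/299 + 16328/(6431/2453) = -171/299 + 16328*(2453/6431) = -171/299 + 40052584/6431 = 11974622915/1922869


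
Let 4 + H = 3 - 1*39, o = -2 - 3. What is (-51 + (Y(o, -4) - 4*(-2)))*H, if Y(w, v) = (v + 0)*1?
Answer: 1880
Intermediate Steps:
o = -5
Y(w, v) = v (Y(w, v) = v*1 = v)
H = -40 (H = -4 + (3 - 1*39) = -4 + (3 - 39) = -4 - 36 = -40)
(-51 + (Y(o, -4) - 4*(-2)))*H = (-51 + (-4 - 4*(-2)))*(-40) = (-51 + (-4 + 8))*(-40) = (-51 + 4)*(-40) = -47*(-40) = 1880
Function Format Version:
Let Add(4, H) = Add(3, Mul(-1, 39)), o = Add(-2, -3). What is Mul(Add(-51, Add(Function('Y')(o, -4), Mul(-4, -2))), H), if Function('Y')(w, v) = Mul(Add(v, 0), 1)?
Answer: 1880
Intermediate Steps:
o = -5
Function('Y')(w, v) = v (Function('Y')(w, v) = Mul(v, 1) = v)
H = -40 (H = Add(-4, Add(3, Mul(-1, 39))) = Add(-4, Add(3, -39)) = Add(-4, -36) = -40)
Mul(Add(-51, Add(Function('Y')(o, -4), Mul(-4, -2))), H) = Mul(Add(-51, Add(-4, Mul(-4, -2))), -40) = Mul(Add(-51, Add(-4, 8)), -40) = Mul(Add(-51, 4), -40) = Mul(-47, -40) = 1880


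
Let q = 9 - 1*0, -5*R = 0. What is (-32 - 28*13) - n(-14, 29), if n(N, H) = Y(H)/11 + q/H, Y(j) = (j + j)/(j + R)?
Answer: -126481/319 ≈ -396.49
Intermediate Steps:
R = 0 (R = -1/5*0 = 0)
Y(j) = 2 (Y(j) = (j + j)/(j + 0) = (2*j)/j = 2)
q = 9 (q = 9 + 0 = 9)
n(N, H) = 2/11 + 9/H
(-32 - 28*13) - n(-14, 29) = (-32 - 28*13) - (2/11 + 9/29) = (-32 - 364) - (2/11 + 9*(1/29)) = -396 - (2/11 + 9/29) = -396 - 1*157/319 = -396 - 157/319 = -126481/319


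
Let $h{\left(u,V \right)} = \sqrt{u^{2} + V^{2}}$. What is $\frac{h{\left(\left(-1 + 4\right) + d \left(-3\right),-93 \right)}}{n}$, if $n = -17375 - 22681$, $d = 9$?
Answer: $- \frac{5 \sqrt{41}}{13352} \approx -0.0023978$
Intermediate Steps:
$h{\left(u,V \right)} = \sqrt{V^{2} + u^{2}}$
$n = -40056$
$\frac{h{\left(\left(-1 + 4\right) + d \left(-3\right),-93 \right)}}{n} = \frac{\sqrt{\left(-93\right)^{2} + \left(\left(-1 + 4\right) + 9 \left(-3\right)\right)^{2}}}{-40056} = \sqrt{8649 + \left(3 - 27\right)^{2}} \left(- \frac{1}{40056}\right) = \sqrt{8649 + \left(-24\right)^{2}} \left(- \frac{1}{40056}\right) = \sqrt{8649 + 576} \left(- \frac{1}{40056}\right) = \sqrt{9225} \left(- \frac{1}{40056}\right) = 15 \sqrt{41} \left(- \frac{1}{40056}\right) = - \frac{5 \sqrt{41}}{13352}$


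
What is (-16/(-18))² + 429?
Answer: 34813/81 ≈ 429.79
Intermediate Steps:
(-16/(-18))² + 429 = (-16*(-1/18))² + 429 = (8/9)² + 429 = 64/81 + 429 = 34813/81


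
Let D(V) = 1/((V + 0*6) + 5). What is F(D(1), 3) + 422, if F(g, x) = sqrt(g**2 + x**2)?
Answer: 422 + 5*sqrt(13)/6 ≈ 425.00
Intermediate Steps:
D(V) = 1/(5 + V) (D(V) = 1/((V + 0) + 5) = 1/(V + 5) = 1/(5 + V))
F(D(1), 3) + 422 = sqrt((1/(5 + 1))**2 + 3**2) + 422 = sqrt((1/6)**2 + 9) + 422 = sqrt(1/36 + 9) + 422 = sqrt(325/36) + 422 = 5*sqrt(13)/6 + 422 = 422 + 5*sqrt(13)/6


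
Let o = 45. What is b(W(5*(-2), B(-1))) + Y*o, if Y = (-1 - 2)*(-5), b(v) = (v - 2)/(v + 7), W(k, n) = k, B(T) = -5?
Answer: 679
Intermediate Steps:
b(v) = (-2 + v)/(7 + v)
Y = 15 (Y = -3*(-5) = 15)
b(W(5*(-2), B(-1))) + Y*o = (-2 + 5*(-2))/(7 + 5*(-2)) + 15*45 = (-2 - 10)/(7 - 10) + 675 = -12/(-3) + 675 = -1/3*(-12) + 675 = 4 + 675 = 679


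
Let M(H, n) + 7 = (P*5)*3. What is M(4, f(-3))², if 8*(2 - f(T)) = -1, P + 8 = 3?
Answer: 6724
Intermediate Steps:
P = -5 (P = -8 + 3 = -5)
f(T) = 17/8 (f(T) = 2 - ⅛*(-1) = 2 + ⅛ = 17/8)
M(H, n) = -82 (M(H, n) = -7 - 5*5*3 = -7 - 25*3 = -7 - 75 = -82)
M(4, f(-3))² = (-82)² = 6724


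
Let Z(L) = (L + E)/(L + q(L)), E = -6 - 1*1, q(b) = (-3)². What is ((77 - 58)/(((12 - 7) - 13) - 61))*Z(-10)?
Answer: -323/69 ≈ -4.6812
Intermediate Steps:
q(b) = 9
E = -7 (E = -6 - 1 = -7)
Z(L) = (-7 + L)/(9 + L) (Z(L) = (L - 7)/(L + 9) = (-7 + L)/(9 + L))
((77 - 58)/(((12 - 7) - 13) - 61))*Z(-10) = ((77 - 58)/(((12 - 7) - 13) - 61))*((-7 - 10)/(9 - 10)) = (19/((5 - 13) - 61))*(-17/(-1)) = (19/(-8 - 61))*(-1*(-17)) = (19/(-69))*17 = (19*(-1/69))*17 = -19/69*17 = -323/69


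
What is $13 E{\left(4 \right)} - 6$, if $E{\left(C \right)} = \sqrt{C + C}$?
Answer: $-6 + 26 \sqrt{2} \approx 30.77$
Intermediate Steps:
$E{\left(C \right)} = \sqrt{2} \sqrt{C}$ ($E{\left(C \right)} = \sqrt{2 C} = \sqrt{2} \sqrt{C}$)
$13 E{\left(4 \right)} - 6 = 13 \sqrt{2} \sqrt{4} - 6 = 13 \sqrt{2} \cdot 2 - 6 = 13 \cdot 2 \sqrt{2} - 6 = 26 \sqrt{2} - 6 = -6 + 26 \sqrt{2}$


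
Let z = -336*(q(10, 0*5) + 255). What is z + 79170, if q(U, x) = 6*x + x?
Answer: -6510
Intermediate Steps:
q(U, x) = 7*x
z = -85680 (z = -336*(7*(0*5) + 255) = -336*(7*0 + 255) = -336*(0 + 255) = -336*255 = -85680)
z + 79170 = -85680 + 79170 = -6510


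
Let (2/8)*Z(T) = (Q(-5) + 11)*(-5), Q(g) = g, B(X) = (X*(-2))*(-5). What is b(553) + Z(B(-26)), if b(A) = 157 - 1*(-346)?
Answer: 383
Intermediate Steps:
B(X) = 10*X (B(X) = -2*X*(-5) = 10*X)
b(A) = 503 (b(A) = 157 + 346 = 503)
Z(T) = -120 (Z(T) = 4*((-5 + 11)*(-5)) = 4*(6*(-5)) = 4*(-30) = -120)
b(553) + Z(B(-26)) = 503 - 120 = 383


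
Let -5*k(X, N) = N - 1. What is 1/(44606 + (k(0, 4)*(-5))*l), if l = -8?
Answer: 1/44582 ≈ 2.2431e-5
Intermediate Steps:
k(X, N) = ⅕ - N/5 (k(X, N) = -(N - 1)/5 = -(-1 + N)/5 = ⅕ - N/5)
1/(44606 + (k(0, 4)*(-5))*l) = 1/(44606 + ((⅕ - ⅕*4)*(-5))*(-8)) = 1/(44606 + ((⅕ - ⅘)*(-5))*(-8)) = 1/(44606 - ⅗*(-5)*(-8)) = 1/(44606 + 3*(-8)) = 1/(44606 - 24) = 1/44582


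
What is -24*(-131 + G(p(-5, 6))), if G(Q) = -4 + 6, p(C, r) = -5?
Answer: 3096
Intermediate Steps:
G(Q) = 2
-24*(-131 + G(p(-5, 6))) = -24*(-131 + 2) = -24*(-129) = 3096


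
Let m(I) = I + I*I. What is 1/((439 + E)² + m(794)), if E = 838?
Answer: 1/2261959 ≈ 4.4209e-7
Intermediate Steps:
m(I) = I + I²
1/((439 + E)² + m(794)) = 1/((439 + 838)² + 794*(1 + 794)) = 1/(1277² + 794*795) = 1/(1630729 + 631230) = 1/2261959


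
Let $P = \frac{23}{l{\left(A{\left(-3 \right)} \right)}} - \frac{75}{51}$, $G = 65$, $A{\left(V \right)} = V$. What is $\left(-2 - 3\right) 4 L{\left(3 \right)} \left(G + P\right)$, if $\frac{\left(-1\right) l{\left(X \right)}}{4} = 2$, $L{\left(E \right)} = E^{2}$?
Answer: $- \frac{371205}{34} \approx -10918.0$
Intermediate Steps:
$l{\left(X \right)} = -8$ ($l{\left(X \right)} = \left(-4\right) 2 = -8$)
$P = - \frac{591}{136}$ ($P = \frac{23}{-8} - \frac{75}{51} = 23 \left(- \frac{1}{8}\right) - \frac{25}{17} = - \frac{23}{8} - \frac{25}{17} = - \frac{591}{136} \approx -4.3456$)
$\left(-2 - 3\right) 4 L{\left(3 \right)} \left(G + P\right) = \left(-2 - 3\right) 4 \cdot 3^{2} \left(65 - \frac{591}{136}\right) = - 5 \cdot 4 \cdot 9 \cdot \frac{8249}{136} = \left(-5\right) 36 \cdot \frac{8249}{136} = \left(-180\right) \frac{8249}{136} = - \frac{371205}{34}$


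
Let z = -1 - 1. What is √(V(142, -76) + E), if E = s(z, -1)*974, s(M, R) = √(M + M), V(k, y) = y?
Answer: 2*√(-19 + 487*I) ≈ 30.606 + 31.824*I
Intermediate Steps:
z = -2
s(M, R) = √2*√M (s(M, R) = √(2*M) = √2*√M)
E = 1948*I (E = (√2*√(-2))*974 = (√2*(I*√2))*974 = (2*I)*974 = 1948*I ≈ 1948.0*I)
√(V(142, -76) + E) = √(-76 + 1948*I)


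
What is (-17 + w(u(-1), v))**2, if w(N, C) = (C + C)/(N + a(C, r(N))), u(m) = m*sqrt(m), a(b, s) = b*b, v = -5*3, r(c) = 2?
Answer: 188092220191/640747969 + 13010880*I/640747969 ≈ 293.55 + 0.020306*I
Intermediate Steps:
v = -15
a(b, s) = b**2
u(m) = m**(3/2)
w(N, C) = 2*C/(N + C**2) (w(N, C) = (C + C)/(N + C**2) = (2*C)/(N + C**2) = 2*C/(N + C**2))
(-17 + w(u(-1), v))**2 = (-17 + 2*(-15)/((-1)**(3/2) + (-15)**2))**2 = (-17 + 2*(-15)/(-I + 225))**2 = (-17 + 2*(-15)/(225 - I))**2 = (-17 + 2*(-15)*((225 + I)/50626))**2 = (-17 + (-3375/25313 - 15*I/25313))**2 = (-433696/25313 - 15*I/25313)**2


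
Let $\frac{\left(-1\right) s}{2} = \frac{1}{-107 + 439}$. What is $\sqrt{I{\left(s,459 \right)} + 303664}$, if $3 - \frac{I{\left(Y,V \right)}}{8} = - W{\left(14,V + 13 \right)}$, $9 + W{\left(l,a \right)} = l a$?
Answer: $8 \sqrt{5570} \approx 597.06$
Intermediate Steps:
$W{\left(l,a \right)} = -9 + a l$ ($W{\left(l,a \right)} = -9 + l a = -9 + a l$)
$s = - \frac{1}{166}$ ($s = - \frac{2}{-107 + 439} = - \frac{2}{332} = \left(-2\right) \frac{1}{332} = - \frac{1}{166} \approx -0.0060241$)
$I{\left(Y,V \right)} = 1408 + 112 V$ ($I{\left(Y,V \right)} = 24 - 8 \left(- (-9 + \left(V + 13\right) 14)\right) = 24 - 8 \left(- (-9 + \left(13 + V\right) 14)\right) = 24 - 8 \left(- (-9 + \left(182 + 14 V\right))\right) = 24 - 8 \left(- (173 + 14 V)\right) = 24 - 8 \left(-173 - 14 V\right) = 24 + \left(1384 + 112 V\right) = 1408 + 112 V$)
$\sqrt{I{\left(s,459 \right)} + 303664} = \sqrt{\left(1408 + 112 \cdot 459\right) + 303664} = \sqrt{\left(1408 + 51408\right) + 303664} = \sqrt{52816 + 303664} = \sqrt{356480} = 8 \sqrt{5570}$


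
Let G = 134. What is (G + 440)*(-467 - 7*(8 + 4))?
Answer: -316274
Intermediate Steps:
(G + 440)*(-467 - 7*(8 + 4)) = (134 + 440)*(-467 - 7*(8 + 4)) = 574*(-467 - 7*12) = 574*(-467 - 84) = 574*(-551) = -316274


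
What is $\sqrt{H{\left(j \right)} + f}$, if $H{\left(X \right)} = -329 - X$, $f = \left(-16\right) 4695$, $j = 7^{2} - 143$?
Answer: $i \sqrt{75355} \approx 274.51 i$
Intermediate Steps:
$j = -94$ ($j = 49 - 143 = -94$)
$f = -75120$
$\sqrt{H{\left(j \right)} + f} = \sqrt{\left(-329 - -94\right) - 75120} = \sqrt{\left(-329 + 94\right) - 75120} = \sqrt{-235 - 75120} = \sqrt{-75355} = i \sqrt{75355}$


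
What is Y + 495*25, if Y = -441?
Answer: 11934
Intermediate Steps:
Y + 495*25 = -441 + 495*25 = -441 + 12375 = 11934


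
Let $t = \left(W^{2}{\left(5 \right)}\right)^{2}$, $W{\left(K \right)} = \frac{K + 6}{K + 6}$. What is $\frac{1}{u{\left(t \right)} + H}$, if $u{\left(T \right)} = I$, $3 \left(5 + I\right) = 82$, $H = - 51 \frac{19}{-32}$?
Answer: $\frac{96}{5051} \approx 0.019006$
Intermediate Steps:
$W{\left(K \right)} = 1$ ($W{\left(K \right)} = \frac{6 + K}{6 + K} = 1$)
$H = \frac{969}{32}$ ($H = - 51 \cdot 19 \left(- \frac{1}{32}\right) = \left(-51\right) \left(- \frac{19}{32}\right) = \frac{969}{32} \approx 30.281$)
$I = \frac{67}{3}$ ($I = -5 + \frac{1}{3} \cdot 82 = -5 + \frac{82}{3} = \frac{67}{3} \approx 22.333$)
$t = 1$ ($t = \left(1^{2}\right)^{2} = 1^{2} = 1$)
$u{\left(T \right)} = \frac{67}{3}$
$\frac{1}{u{\left(t \right)} + H} = \frac{1}{\frac{67}{3} + \frac{969}{32}} = \frac{1}{\frac{5051}{96}} = \frac{96}{5051}$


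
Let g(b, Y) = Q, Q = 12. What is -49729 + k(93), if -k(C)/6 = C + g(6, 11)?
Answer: -50359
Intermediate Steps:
g(b, Y) = 12
k(C) = -72 - 6*C (k(C) = -6*(C + 12) = -6*(12 + C) = -72 - 6*C)
-49729 + k(93) = -49729 + (-72 - 6*93) = -49729 + (-72 - 558) = -49729 - 630 = -50359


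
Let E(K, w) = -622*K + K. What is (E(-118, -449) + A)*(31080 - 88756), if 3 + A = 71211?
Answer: -8333374536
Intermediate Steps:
A = 71208 (A = -3 + 71211 = 71208)
E(K, w) = -621*K
(E(-118, -449) + A)*(31080 - 88756) = (-621*(-118) + 71208)*(31080 - 88756) = (73278 + 71208)*(-57676) = 144486*(-57676) = -8333374536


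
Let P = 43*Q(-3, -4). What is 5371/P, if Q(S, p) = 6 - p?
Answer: 5371/430 ≈ 12.491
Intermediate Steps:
P = 430 (P = 43*(6 - 1*(-4)) = 43*(6 + 4) = 43*10 = 430)
5371/P = 5371/430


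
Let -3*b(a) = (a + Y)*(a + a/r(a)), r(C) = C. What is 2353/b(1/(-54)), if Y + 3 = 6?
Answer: -20584044/8533 ≈ -2412.3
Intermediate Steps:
Y = 3 (Y = -3 + 6 = 3)
b(a) = -(1 + a)*(3 + a)/3 (b(a) = -(a + 3)*(a + a/a)/3 = -(3 + a)*(a + 1)/3 = -(3 + a)*(1 + a)/3 = -(1 + a)*(3 + a)/3)
2353/b(1/(-54)) = 2353/(-1 - ⅓/(-54) - ⅓*(3 + 1/(-54))/(-54)) = 2353/(-1 - ⅓*(-1/54) - ⅓*(-1/54)*(3 - 1/54)) = 2353/(-1 + 1/162 - ⅓*(-1/54)*161/54) = 2353/(-1 + 1/162 + 161/8748) = 2353/(-8533/8748) = 2353*(-8748/8533) = -20584044/8533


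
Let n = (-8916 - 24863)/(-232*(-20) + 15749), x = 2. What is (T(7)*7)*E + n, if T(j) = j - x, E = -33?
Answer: -23583074/20389 ≈ -1156.7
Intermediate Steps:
T(j) = -2 + j (T(j) = j - 1*2 = j - 2 = -2 + j)
n = -33779/20389 (n = -33779/(4640 + 15749) = -33779/20389 ≈ -1.6567)
(T(7)*7)*E + n = ((-2 + 7)*7)*(-33) - 33779/20389 = (5*7)*(-33) - 33779/20389 = 35*(-33) - 33779/20389 = -1155 - 33779/20389 = -23583074/20389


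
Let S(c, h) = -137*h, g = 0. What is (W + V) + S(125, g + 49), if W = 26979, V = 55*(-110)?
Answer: 14216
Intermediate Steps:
V = -6050
(W + V) + S(125, g + 49) = (26979 - 6050) - 137*(0 + 49) = 20929 - 137*49 = 20929 - 6713 = 14216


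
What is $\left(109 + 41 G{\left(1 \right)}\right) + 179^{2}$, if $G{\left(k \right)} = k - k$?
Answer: $32150$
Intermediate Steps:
$G{\left(k \right)} = 0$
$\left(109 + 41 G{\left(1 \right)}\right) + 179^{2} = \left(109 + 41 \cdot 0\right) + 179^{2} = \left(109 + 0\right) + 32041 = 109 + 32041 = 32150$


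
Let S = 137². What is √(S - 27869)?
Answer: 10*I*√91 ≈ 95.394*I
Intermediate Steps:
S = 18769
√(S - 27869) = √(18769 - 27869) = √(-9100) = 10*I*√91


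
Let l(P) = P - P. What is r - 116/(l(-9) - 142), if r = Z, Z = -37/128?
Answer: 4797/9088 ≈ 0.52784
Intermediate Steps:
l(P) = 0
Z = -37/128 (Z = -37*1/128 = -37/128 ≈ -0.28906)
r = -37/128 ≈ -0.28906
r - 116/(l(-9) - 142) = -37/128 - 116/(0 - 142) = -37/128 - 116/(-142) = -37/128 - 1/142*(-116) = -37/128 + 58/71 = 4797/9088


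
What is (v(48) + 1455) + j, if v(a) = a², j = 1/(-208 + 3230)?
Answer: 11359699/3022 ≈ 3759.0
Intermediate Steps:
j = 1/3022 ≈ 0.00033091
(v(48) + 1455) + j = (48² + 1455) + 1/3022 = (2304 + 1455) + 1/3022 = 3759 + 1/3022 = 11359699/3022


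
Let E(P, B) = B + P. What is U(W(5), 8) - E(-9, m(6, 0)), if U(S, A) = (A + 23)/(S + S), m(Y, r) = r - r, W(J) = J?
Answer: 121/10 ≈ 12.100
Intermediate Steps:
m(Y, r) = 0
U(S, A) = (23 + A)/(2*S) (U(S, A) = (23 + A)/((2*S)) = (23 + A)*(1/(2*S)) = (23 + A)/(2*S))
U(W(5), 8) - E(-9, m(6, 0)) = (1/2)*(23 + 8)/5 - (0 - 9) = (1/2)*(1/5)*31 - 1*(-9) = 31/10 + 9 = 121/10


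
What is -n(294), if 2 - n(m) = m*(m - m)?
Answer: -2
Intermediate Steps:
n(m) = 2 (n(m) = 2 - m*(m - m) = 2 - m*0 = 2 - 1*0 = 2 + 0 = 2)
-n(294) = -1*2 = -2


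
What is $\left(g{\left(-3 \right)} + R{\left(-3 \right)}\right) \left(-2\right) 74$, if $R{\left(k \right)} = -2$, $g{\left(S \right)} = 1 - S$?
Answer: $-296$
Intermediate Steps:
$\left(g{\left(-3 \right)} + R{\left(-3 \right)}\right) \left(-2\right) 74 = \left(\left(1 - -3\right) - 2\right) \left(-2\right) 74 = \left(\left(1 + 3\right) - 2\right) \left(-2\right) 74 = \left(4 - 2\right) \left(-2\right) 74 = 2 \left(-2\right) 74 = \left(-4\right) 74 = -296$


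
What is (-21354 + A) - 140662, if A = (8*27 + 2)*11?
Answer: -159618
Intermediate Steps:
A = 2398 (A = (216 + 2)*11 = 218*11 = 2398)
(-21354 + A) - 140662 = (-21354 + 2398) - 140662 = -18956 - 140662 = -159618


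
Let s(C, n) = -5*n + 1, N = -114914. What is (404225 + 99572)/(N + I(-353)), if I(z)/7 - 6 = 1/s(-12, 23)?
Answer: -57432858/13095415 ≈ -4.3857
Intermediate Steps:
s(C, n) = 1 - 5*n
I(z) = 4781/114 (I(z) = 42 + 7/(1 - 5*23) = 42 + 7/(1 - 115) = 42 + 7/(-114) = 42 + 7*(-1/114) = 42 - 7/114 = 4781/114)
(404225 + 99572)/(N + I(-353)) = (404225 + 99572)/(-114914 + 4781/114) = 503797/(-13095415/114) = 503797*(-114/13095415) = -57432858/13095415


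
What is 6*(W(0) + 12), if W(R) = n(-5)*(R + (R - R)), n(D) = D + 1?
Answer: 72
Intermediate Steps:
n(D) = 1 + D
W(R) = -4*R (W(R) = (1 - 5)*(R + (R - R)) = -4*(R + 0) = -4*R)
6*(W(0) + 12) = 6*(-4*0 + 12) = 6*(0 + 12) = 6*12 = 72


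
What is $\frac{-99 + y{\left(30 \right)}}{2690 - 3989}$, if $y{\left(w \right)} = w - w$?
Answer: $\frac{33}{433} \approx 0.076212$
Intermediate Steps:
$y{\left(w \right)} = 0$
$\frac{-99 + y{\left(30 \right)}}{2690 - 3989} = \frac{-99 + 0}{2690 - 3989} = - \frac{99}{-1299} = \left(-99\right) \left(- \frac{1}{1299}\right) = \frac{33}{433}$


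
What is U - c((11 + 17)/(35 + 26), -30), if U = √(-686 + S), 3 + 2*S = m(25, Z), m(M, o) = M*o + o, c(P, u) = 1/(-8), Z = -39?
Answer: ⅛ + I*√4778/2 ≈ 0.125 + 34.562*I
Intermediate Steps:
c(P, u) = -⅛
m(M, o) = o + M*o
S = -1017/2 (S = -3/2 + (-39*(1 + 25))/2 = -3/2 + (-39*26)/2 = -3/2 + (½)*(-1014) = -3/2 - 507 = -1017/2 ≈ -508.50)
U = I*√4778/2 (U = √(-686 - 1017/2) = √(-2389/2) = I*√4778/2 ≈ 34.562*I)
U - c((11 + 17)/(35 + 26), -30) = I*√4778/2 - 1*(-⅛) = I*√4778/2 + ⅛ = ⅛ + I*√4778/2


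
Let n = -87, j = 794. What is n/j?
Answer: -87/794 ≈ -0.10957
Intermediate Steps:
n/j = -87/794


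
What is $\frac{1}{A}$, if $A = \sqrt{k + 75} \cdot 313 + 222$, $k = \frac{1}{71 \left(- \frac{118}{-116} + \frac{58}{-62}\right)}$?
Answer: $- \frac{2317014}{76349455129} + \frac{2191 \sqrt{167114049}}{76349455129} \approx 0.00034063$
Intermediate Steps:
$k = \frac{1798}{10437}$ ($k = \frac{1}{71 \left(\left(-118\right) \left(- \frac{1}{116}\right) + 58 \left(- \frac{1}{62}\right)\right)} = \frac{1}{71 \left(\frac{59}{58} - \frac{29}{31}\right)} = \frac{1}{71 \cdot \frac{147}{1798}} = \frac{1}{71} \cdot \frac{1798}{147} = \frac{1798}{10437} \approx 0.17227$)
$A = 222 + \frac{313 \sqrt{167114049}}{1491}$ ($A = \sqrt{\frac{1798}{10437} + 75} \cdot 313 + 222 = \sqrt{\frac{784573}{10437}} \cdot 313 + 222 = \frac{\sqrt{167114049}}{1491} \cdot 313 + 222 = \frac{313 \sqrt{167114049}}{1491} + 222 = 222 + \frac{313 \sqrt{167114049}}{1491} \approx 2935.8$)
$\frac{1}{A} = \frac{1}{222 + \frac{313 \sqrt{167114049}}{1491}}$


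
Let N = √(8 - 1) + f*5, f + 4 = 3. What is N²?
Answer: (5 - √7)² ≈ 5.5425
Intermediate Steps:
f = -1 (f = -4 + 3 = -1)
N = -5 + √7 (N = √(8 - 1) - 1*5 = √7 - 5 = -5 + √7 ≈ -2.3542)
N² = (-5 + √7)²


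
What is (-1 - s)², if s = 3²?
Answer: 100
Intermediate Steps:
s = 9
(-1 - s)² = (-1 - 1*9)² = (-1 - 9)² = (-10)² = 100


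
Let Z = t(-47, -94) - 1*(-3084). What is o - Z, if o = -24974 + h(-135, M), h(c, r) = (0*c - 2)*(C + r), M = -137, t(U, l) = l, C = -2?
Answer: -27686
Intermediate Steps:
h(c, r) = 4 - 2*r (h(c, r) = (0*c - 2)*(-2 + r) = (0 - 2)*(-2 + r) = -2*(-2 + r) = 4 - 2*r)
Z = 2990 (Z = -94 - 1*(-3084) = -94 + 3084 = 2990)
o = -24696 (o = -24974 + (4 - 2*(-137)) = -24974 + (4 + 274) = -24974 + 278 = -24696)
o - Z = -24696 - 1*2990 = -24696 - 2990 = -27686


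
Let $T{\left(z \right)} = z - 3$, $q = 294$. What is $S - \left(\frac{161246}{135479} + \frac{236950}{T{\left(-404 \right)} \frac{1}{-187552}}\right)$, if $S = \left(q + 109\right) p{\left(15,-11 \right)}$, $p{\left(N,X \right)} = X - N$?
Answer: $- \frac{6021325059880256}{55139953} \approx -1.092 \cdot 10^{8}$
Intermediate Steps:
$T{\left(z \right)} = -3 + z$ ($T{\left(z \right)} = z - 3 = -3 + z$)
$S = -10478$ ($S = \left(294 + 109\right) \left(-11 - 15\right) = 403 \left(-11 - 15\right) = 403 \left(-26\right) = -10478$)
$S - \left(\frac{161246}{135479} + \frac{236950}{T{\left(-404 \right)} \frac{1}{-187552}}\right) = -10478 - \left(\frac{161246}{135479} + \frac{236950}{\left(-3 - 404\right) \frac{1}{-187552}}\right) = -10478 - \left(161246 \cdot \frac{1}{135479} + \frac{236950}{\left(-407\right) \left(- \frac{1}{187552}\right)}\right) = -10478 - \left(\frac{161246}{135479} + \frac{236950}{\frac{407}{187552}}\right) = -10478 - \left(\frac{161246}{135479} + 236950 \cdot \frac{187552}{407}\right) = -10478 - \left(\frac{161246}{135479} + \frac{44440446400}{407}\right) = -10478 - \frac{6020747303452722}{55139953} = - \frac{6021325059880256}{55139953}$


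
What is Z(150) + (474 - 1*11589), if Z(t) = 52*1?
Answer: -11063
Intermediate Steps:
Z(t) = 52
Z(150) + (474 - 1*11589) = 52 + (474 - 1*11589) = 52 + (474 - 11589) = 52 - 11115 = -11063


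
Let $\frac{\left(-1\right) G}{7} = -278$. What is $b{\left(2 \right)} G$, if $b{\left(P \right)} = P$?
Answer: $3892$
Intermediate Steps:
$G = 1946$ ($G = \left(-7\right) \left(-278\right) = 1946$)
$b{\left(2 \right)} G = 2 \cdot 1946 = 3892$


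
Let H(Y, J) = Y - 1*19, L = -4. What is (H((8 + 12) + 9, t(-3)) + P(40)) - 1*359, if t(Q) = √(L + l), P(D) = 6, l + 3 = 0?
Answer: -343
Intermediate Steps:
l = -3 (l = -3 + 0 = -3)
t(Q) = I*√7 (t(Q) = √(-4 - 3) = √(-7) = I*√7)
H(Y, J) = -19 + Y (H(Y, J) = Y - 19 = -19 + Y)
(H((8 + 12) + 9, t(-3)) + P(40)) - 1*359 = ((-19 + ((8 + 12) + 9)) + 6) - 1*359 = ((-19 + (20 + 9)) + 6) - 359 = ((-19 + 29) + 6) - 359 = (10 + 6) - 359 = 16 - 359 = -343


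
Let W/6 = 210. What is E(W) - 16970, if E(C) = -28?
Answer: -16998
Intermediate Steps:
W = 1260 (W = 6*210 = 1260)
E(W) - 16970 = -28 - 16970 = -16998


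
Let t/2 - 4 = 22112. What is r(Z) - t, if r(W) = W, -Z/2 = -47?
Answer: -44138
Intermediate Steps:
Z = 94 (Z = -2*(-47) = 94)
t = 44232 (t = 8 + 2*22112 = 8 + 44224 = 44232)
r(Z) - t = 94 - 1*44232 = 94 - 44232 = -44138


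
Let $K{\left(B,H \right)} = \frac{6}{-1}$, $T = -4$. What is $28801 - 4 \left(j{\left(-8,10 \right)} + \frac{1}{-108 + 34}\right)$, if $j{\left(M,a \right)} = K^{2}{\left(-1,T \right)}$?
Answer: $\frac{1060311}{37} \approx 28657.0$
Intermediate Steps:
$K{\left(B,H \right)} = -6$ ($K{\left(B,H \right)} = 6 \left(-1\right) = -6$)
$j{\left(M,a \right)} = 36$ ($j{\left(M,a \right)} = \left(-6\right)^{2} = 36$)
$28801 - 4 \left(j{\left(-8,10 \right)} + \frac{1}{-108 + 34}\right) = 28801 - 4 \left(36 + \frac{1}{-108 + 34}\right) = 28801 - 4 \left(36 + \frac{1}{-74}\right) = 28801 - 4 \left(36 - \frac{1}{74}\right) = 28801 - \frac{5326}{37} = \frac{1060311}{37}$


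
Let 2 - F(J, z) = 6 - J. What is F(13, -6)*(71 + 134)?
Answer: 1845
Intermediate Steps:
F(J, z) = -4 + J (F(J, z) = 2 - (6 - J) = 2 + (-6 + J) = -4 + J)
F(13, -6)*(71 + 134) = (-4 + 13)*(71 + 134) = 9*205 = 1845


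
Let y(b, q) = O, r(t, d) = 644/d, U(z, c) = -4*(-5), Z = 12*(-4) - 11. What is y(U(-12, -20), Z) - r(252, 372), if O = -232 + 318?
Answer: 7837/93 ≈ 84.269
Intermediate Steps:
Z = -59 (Z = -48 - 11 = -59)
U(z, c) = 20
O = 86
y(b, q) = 86
y(U(-12, -20), Z) - r(252, 372) = 86 - 644/372 = 86 - 1*161/93 = 86 - 161/93 = 7837/93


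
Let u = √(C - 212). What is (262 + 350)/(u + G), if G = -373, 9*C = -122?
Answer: -2054484/1254191 - 1836*I*√2030/1254191 ≈ -1.6381 - 0.065956*I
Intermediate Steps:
C = -122/9 (C = (⅑)*(-122) = -122/9 ≈ -13.556)
u = I*√2030/3 (u = √(-122/9 - 212) = √(-2030/9) = I*√2030/3 ≈ 15.019*I)
(262 + 350)/(u + G) = (262 + 350)/(I*√2030/3 - 373) = 612/(-373 + I*√2030/3)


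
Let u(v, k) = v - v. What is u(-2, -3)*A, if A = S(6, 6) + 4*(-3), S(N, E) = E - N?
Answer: 0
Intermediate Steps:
u(v, k) = 0
A = -12 (A = (6 - 1*6) + 4*(-3) = (6 - 6) - 12 = 0 - 12 = -12)
u(-2, -3)*A = 0*(-12) = 0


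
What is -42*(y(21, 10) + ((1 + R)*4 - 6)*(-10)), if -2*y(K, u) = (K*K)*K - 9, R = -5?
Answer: 185052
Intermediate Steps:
y(K, u) = 9/2 - K**3/2 (y(K, u) = -((K*K)*K - 9)/2 = -(K**2*K - 9)/2 = -(K**3 - 9)/2 = -(-9 + K**3)/2 = 9/2 - K**3/2)
-42*(y(21, 10) + ((1 + R)*4 - 6)*(-10)) = -42*((9/2 - 1/2*21**3) + ((1 - 5)*4 - 6)*(-10)) = -42*((9/2 - 1/2*9261) + (-4*4 - 6)*(-10)) = -42*((9/2 - 9261/2) + (-16 - 6)*(-10)) = -42*(-4626 - 22*(-10)) = -42*(-4626 + 220) = -42*(-4406) = 185052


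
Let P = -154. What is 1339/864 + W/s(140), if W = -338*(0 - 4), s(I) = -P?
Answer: 687167/66528 ≈ 10.329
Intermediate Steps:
s(I) = 154 (s(I) = -1*(-154) = 154)
W = 1352 (W = -338*(-4) = 1352)
1339/864 + W/s(140) = 1339/864 + 1352/154 = 1339*(1/864) + 1352*(1/154) = 1339/864 + 676/77 = 687167/66528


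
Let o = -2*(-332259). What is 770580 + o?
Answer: 1435098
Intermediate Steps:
o = 664518
770580 + o = 770580 + 664518 = 1435098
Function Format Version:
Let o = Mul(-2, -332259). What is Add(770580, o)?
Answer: 1435098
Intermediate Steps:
o = 664518
Add(770580, o) = Add(770580, 664518) = 1435098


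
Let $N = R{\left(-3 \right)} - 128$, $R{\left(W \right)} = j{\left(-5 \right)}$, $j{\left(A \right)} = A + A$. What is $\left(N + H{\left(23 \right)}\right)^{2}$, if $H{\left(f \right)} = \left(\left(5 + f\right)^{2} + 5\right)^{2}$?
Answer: $387360598689$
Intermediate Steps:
$j{\left(A \right)} = 2 A$
$R{\left(W \right)} = -10$ ($R{\left(W \right)} = 2 \left(-5\right) = -10$)
$H{\left(f \right)} = \left(5 + \left(5 + f\right)^{2}\right)^{2}$
$N = -138$ ($N = -10 - 128 = -138$)
$\left(N + H{\left(23 \right)}\right)^{2} = \left(-138 + \left(5 + \left(5 + 23\right)^{2}\right)^{2}\right)^{2} = \left(-138 + \left(5 + 28^{2}\right)^{2}\right)^{2} = \left(-138 + \left(5 + 784\right)^{2}\right)^{2} = \left(-138 + 789^{2}\right)^{2} = \left(-138 + 622521\right)^{2} = 622383^{2} = 387360598689$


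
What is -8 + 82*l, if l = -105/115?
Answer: -1906/23 ≈ -82.870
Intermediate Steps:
l = -21/23 (l = -105*1/115 = -21/23 ≈ -0.91304)
-8 + 82*l = -8 + 82*(-21/23) = -8 - 1722/23 = -1906/23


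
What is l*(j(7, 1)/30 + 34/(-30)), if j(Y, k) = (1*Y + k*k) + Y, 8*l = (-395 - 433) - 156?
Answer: 779/10 ≈ 77.900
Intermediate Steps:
l = -123 (l = ((-395 - 433) - 156)/8 = (-828 - 156)/8 = (1/8)*(-984) = -123)
j(Y, k) = k**2 + 2*Y (j(Y, k) = (Y + k**2) + Y = k**2 + 2*Y)
l*(j(7, 1)/30 + 34/(-30)) = -123*((1**2 + 2*7)/30 + 34/(-30)) = -123*((1 + 14)*(1/30) + 34*(-1/30)) = -123*(15*(1/30) - 17/15) = -123*(1/2 - 17/15) = -123*(-19/30) = 779/10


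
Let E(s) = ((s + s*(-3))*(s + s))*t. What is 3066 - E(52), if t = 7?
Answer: 78778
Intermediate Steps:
E(s) = -28*s² (E(s) = ((s + s*(-3))*(s + s))*7 = ((s - 3*s)*(2*s))*7 = ((-2*s)*(2*s))*7 = -4*s²*7 = -28*s²)
3066 - E(52) = 3066 - (-28)*52² = 3066 - (-28)*2704 = 3066 - 1*(-75712) = 3066 + 75712 = 78778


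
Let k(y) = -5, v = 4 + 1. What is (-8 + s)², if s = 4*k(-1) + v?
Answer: 529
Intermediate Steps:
v = 5
s = -15 (s = 4*(-5) + 5 = -20 + 5 = -15)
(-8 + s)² = (-8 - 15)² = (-23)² = 529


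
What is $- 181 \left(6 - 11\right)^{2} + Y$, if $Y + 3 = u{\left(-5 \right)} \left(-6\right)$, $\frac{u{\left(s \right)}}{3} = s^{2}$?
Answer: $-4978$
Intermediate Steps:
$u{\left(s \right)} = 3 s^{2}$
$Y = -453$ ($Y = -3 + 3 \left(-5\right)^{2} \left(-6\right) = -3 + 3 \cdot 25 \left(-6\right) = -3 + 75 \left(-6\right) = -3 - 450 = -453$)
$- 181 \left(6 - 11\right)^{2} + Y = - 181 \left(6 - 11\right)^{2} - 453 = - 181 \left(-5\right)^{2} - 453 = \left(-181\right) 25 - 453 = -4525 - 453 = -4978$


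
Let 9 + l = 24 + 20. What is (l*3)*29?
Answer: 3045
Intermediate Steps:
l = 35 (l = -9 + (24 + 20) = -9 + 44 = 35)
(l*3)*29 = (35*3)*29 = 105*29 = 3045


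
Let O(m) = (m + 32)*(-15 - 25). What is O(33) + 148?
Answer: -2452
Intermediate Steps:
O(m) = -1280 - 40*m (O(m) = (32 + m)*(-40) = -1280 - 40*m)
O(33) + 148 = (-1280 - 40*33) + 148 = (-1280 - 1320) + 148 = -2600 + 148 = -2452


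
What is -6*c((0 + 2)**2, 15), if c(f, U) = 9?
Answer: -54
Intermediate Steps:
-6*c((0 + 2)**2, 15) = -6*9 = -54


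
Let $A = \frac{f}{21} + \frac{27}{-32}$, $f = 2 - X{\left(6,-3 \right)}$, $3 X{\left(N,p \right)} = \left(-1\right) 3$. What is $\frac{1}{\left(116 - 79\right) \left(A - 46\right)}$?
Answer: $- \frac{224}{387057} \approx -0.00057873$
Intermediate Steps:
$X{\left(N,p \right)} = -1$ ($X{\left(N,p \right)} = \frac{\left(-1\right) 3}{3} = \frac{1}{3} \left(-3\right) = -1$)
$f = 3$ ($f = 2 - -1 = 2 + 1 = 3$)
$A = - \frac{157}{224}$ ($A = \frac{3}{21} + \frac{27}{-32} = 3 \cdot \frac{1}{21} + 27 \left(- \frac{1}{32}\right) = \frac{1}{7} - \frac{27}{32} = - \frac{157}{224} \approx -0.70089$)
$\frac{1}{\left(116 - 79\right) \left(A - 46\right)} = \frac{1}{\left(116 - 79\right) \left(- \frac{157}{224} - 46\right)} = \frac{1}{37 \left(- \frac{10461}{224}\right)} = \frac{1}{- \frac{387057}{224}} = - \frac{224}{387057}$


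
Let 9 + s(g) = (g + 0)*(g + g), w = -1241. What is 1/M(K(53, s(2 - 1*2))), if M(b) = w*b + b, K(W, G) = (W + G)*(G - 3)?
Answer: 1/654720 ≈ 1.5274e-6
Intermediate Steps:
s(g) = -9 + 2*g**2 (s(g) = -9 + (g + 0)*(g + g) = -9 + g*(2*g) = -9 + 2*g**2)
K(W, G) = (-3 + G)*(G + W) (K(W, G) = (G + W)*(-3 + G) = (-3 + G)*(G + W))
M(b) = -1240*b (M(b) = -1241*b + b = -1240*b)
1/M(K(53, s(2 - 1*2))) = 1/(-1240*((-9 + 2*(2 - 1*2)**2)**2 - 3*(-9 + 2*(2 - 1*2)**2) - 3*53 + (-9 + 2*(2 - 1*2)**2)*53)) = 1/(-1240*((-9 + 2*(2 - 2)**2)**2 - 3*(-9 + 2*(2 - 2)**2) - 159 + (-9 + 2*(2 - 2)**2)*53)) = 1/(-1240*((-9 + 2*0**2)**2 - 3*(-9 + 2*0**2) - 159 + (-9 + 2*0**2)*53)) = 1/(-1240*((-9 + 2*0)**2 - 3*(-9 + 2*0) - 159 + (-9 + 2*0)*53)) = 1/(-1240*((-9 + 0)**2 - 3*(-9 + 0) - 159 + (-9 + 0)*53)) = 1/(-1240*((-9)**2 - 3*(-9) - 159 - 9*53)) = 1/(-1240*(81 + 27 - 159 - 477)) = 1/(-1240*(-528)) = 1/654720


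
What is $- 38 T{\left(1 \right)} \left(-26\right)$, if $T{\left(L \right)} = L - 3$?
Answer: $-1976$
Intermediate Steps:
$T{\left(L \right)} = -3 + L$ ($T{\left(L \right)} = L - 3 = -3 + L$)
$- 38 T{\left(1 \right)} \left(-26\right) = - 38 \left(-3 + 1\right) \left(-26\right) = \left(-38\right) \left(-2\right) \left(-26\right) = 76 \left(-26\right) = -1976$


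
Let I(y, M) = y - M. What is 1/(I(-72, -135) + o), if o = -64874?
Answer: -1/64811 ≈ -1.5429e-5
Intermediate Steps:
1/(I(-72, -135) + o) = 1/((-72 - 1*(-135)) - 64874) = 1/((-72 + 135) - 64874) = 1/(63 - 64874) = 1/(-64811) = -1/64811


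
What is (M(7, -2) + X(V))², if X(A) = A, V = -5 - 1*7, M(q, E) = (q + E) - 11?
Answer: 324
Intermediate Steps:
M(q, E) = -11 + E + q (M(q, E) = (E + q) - 11 = -11 + E + q)
V = -12 (V = -5 - 7 = -12)
(M(7, -2) + X(V))² = ((-11 - 2 + 7) - 12)² = (-6 - 12)² = (-18)² = 324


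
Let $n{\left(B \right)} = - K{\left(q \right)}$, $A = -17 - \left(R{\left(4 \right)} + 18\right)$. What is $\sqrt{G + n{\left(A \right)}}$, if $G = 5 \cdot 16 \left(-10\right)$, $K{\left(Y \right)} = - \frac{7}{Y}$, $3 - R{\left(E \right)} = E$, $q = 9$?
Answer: $\frac{i \sqrt{7193}}{3} \approx 28.271 i$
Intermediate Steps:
$R{\left(E \right)} = 3 - E$
$A = -34$ ($A = -17 - \left(\left(3 - 4\right) + 18\right) = -17 - \left(-1 + 18\right) = -17 - 17 = -34$)
$G = -800$ ($G = 80 \left(-10\right) = -800$)
$n{\left(B \right)} = \frac{7}{9}$ ($n{\left(B \right)} = - \frac{-7}{9} = \left(-1\right) \left(- \frac{7}{9}\right) = \frac{7}{9}$)
$\sqrt{G + n{\left(A \right)}} = \sqrt{-800 + \frac{7}{9}} = \sqrt{- \frac{7193}{9}} = \frac{i \sqrt{7193}}{3}$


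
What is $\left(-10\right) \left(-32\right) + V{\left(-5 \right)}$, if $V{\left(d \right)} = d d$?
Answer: $345$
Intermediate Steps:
$V{\left(d \right)} = d^{2}$
$\left(-10\right) \left(-32\right) + V{\left(-5 \right)} = \left(-10\right) \left(-32\right) + \left(-5\right)^{2} = 320 + 25 = 345$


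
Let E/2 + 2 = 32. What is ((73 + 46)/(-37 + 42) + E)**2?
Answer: 175561/25 ≈ 7022.4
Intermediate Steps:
E = 60 (E = -4 + 2*32 = -4 + 64 = 60)
((73 + 46)/(-37 + 42) + E)**2 = ((73 + 46)/(-37 + 42) + 60)**2 = (119/5 + 60)**2 = (419/5)**2 = 175561/25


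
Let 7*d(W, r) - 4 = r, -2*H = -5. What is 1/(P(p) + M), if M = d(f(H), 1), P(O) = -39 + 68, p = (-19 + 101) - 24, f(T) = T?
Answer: 7/208 ≈ 0.033654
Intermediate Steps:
H = 5/2 (H = -½*(-5) = 5/2 ≈ 2.5000)
d(W, r) = 4/7 + r/7
p = 58 (p = 82 - 24 = 58)
P(O) = 29
M = 5/7 (M = 4/7 + (⅐)*1 = 4/7 + ⅐ = 5/7 ≈ 0.71429)
1/(P(p) + M) = 1/(29 + 5/7) = 1/(208/7) = 7/208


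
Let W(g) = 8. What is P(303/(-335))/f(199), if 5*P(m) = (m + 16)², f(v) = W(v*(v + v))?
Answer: 25573249/4489000 ≈ 5.6969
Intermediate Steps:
f(v) = 8
P(m) = (16 + m)²/5 (P(m) = (m + 16)²/5 = (16 + m)²/5)
P(303/(-335))/f(199) = ((16 + 303/(-335))²/5)/8 = ((16 + 303*(-1/335))²/5)*(⅛) = ((16 - 303/335)²/5)*(⅛) = ((5057/335)²/5)*(⅛) = ((⅕)*(25573249/112225))*(⅛) = (25573249/561125)*(⅛) = 25573249/4489000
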